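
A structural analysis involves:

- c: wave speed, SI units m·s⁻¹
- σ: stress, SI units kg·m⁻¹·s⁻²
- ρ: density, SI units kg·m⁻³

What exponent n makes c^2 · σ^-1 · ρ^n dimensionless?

1

Balance the M exponent: (1)·n from ρ, plus 2·(0) − (1) = -1 from the rest, must sum to zero.
n − 1 = 0, so n = 1.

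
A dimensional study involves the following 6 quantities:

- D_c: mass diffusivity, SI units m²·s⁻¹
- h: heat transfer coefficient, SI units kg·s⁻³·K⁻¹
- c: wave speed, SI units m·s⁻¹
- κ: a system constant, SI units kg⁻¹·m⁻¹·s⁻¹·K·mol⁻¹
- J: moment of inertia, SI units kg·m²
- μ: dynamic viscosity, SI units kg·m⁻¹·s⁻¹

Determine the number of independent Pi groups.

There are 6 variables and 5 base dimensions (M, L, T, Θ, N).
The dimension matrix has rank 5.
Independent dimensionless groups: 6 − 5 = 1.

1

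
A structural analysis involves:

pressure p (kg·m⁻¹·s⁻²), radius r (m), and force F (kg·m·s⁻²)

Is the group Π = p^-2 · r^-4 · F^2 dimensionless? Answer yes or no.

Sum the exponent of each base dimension across the product:
  M: −2·[p]_M − 4·[r]_M + 2·[F]_M = −2·(1) − 4·(0) + 2·(1) = 0
  L: −2·[p]_L − 4·[r]_L + 2·[F]_L = −2·(-1) − 4·(1) + 2·(1) = 0
  T: −2·[p]_T − 4·[r]_T + 2·[F]_T = −2·(-2) − 4·(0) + 2·(-2) = 0
All base exponents vanish — dimensionless.

yes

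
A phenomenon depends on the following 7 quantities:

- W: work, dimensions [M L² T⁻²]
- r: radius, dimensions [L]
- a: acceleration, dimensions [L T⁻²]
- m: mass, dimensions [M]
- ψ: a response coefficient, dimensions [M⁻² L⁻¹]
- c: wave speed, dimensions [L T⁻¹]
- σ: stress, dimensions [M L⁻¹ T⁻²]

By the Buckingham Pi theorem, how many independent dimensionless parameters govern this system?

There are 7 variables and 3 base dimensions (M, L, T).
The dimension matrix has rank 3.
Independent dimensionless groups: 7 − 3 = 4.

4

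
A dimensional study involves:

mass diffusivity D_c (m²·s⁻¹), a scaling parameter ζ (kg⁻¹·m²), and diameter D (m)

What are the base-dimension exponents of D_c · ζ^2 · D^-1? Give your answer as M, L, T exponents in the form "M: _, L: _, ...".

Collect each base-dimension exponent across the product:
  M: (0) + 2·(-1) − (0) = -2
  L: (2) + 2·(2) − (1) = 5
  T: (-1) + 2·(0) − (0) = -1
So the dimensions are [M⁻² L⁵ T⁻¹].

M: -2, L: 5, T: -1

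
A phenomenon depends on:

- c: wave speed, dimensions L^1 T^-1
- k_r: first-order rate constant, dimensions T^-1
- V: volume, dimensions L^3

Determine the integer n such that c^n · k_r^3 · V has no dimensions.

Balance the L exponent: (1)·n from c, plus 3·(0) + (3) = 3 from the rest, must sum to zero.
n + 3 = 0, so n = -3.

-3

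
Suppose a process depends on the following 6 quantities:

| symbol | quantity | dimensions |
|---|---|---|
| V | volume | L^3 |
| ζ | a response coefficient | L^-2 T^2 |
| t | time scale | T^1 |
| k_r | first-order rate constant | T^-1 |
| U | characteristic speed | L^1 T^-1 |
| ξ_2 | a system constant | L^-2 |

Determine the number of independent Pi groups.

4

There are 6 variables and 2 base dimensions (L, T).
The dimension matrix has rank 2.
Independent dimensionless groups: 6 − 2 = 4.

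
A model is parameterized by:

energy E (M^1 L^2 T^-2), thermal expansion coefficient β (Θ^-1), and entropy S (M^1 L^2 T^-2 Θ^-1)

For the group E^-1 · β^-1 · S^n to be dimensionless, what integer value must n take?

1

Balance the M exponent: (1)·n from S, plus −(1) − (0) = -1 from the rest, must sum to zero.
n − 1 = 0, so n = 1.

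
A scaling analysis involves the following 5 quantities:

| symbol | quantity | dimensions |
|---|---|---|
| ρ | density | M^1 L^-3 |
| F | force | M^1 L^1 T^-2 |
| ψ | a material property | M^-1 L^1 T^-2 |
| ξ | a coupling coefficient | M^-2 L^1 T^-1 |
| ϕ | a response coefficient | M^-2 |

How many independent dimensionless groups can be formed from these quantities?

There are 5 variables and 3 base dimensions (M, L, T).
The dimension matrix has rank 3.
Independent dimensionless groups: 5 − 3 = 2.

2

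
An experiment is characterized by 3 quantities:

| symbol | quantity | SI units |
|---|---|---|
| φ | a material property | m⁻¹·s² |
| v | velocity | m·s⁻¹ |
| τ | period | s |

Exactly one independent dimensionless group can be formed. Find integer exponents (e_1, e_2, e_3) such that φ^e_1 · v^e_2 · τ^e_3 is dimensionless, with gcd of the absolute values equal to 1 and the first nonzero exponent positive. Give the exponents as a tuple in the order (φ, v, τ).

(1, 1, -1)

L: e_1·(-1) + e_2·(1) + e_3·(0) = 0
T: e_1·(2) + e_2·(-1) + e_3·(1) = 0
Solving this homogeneous linear system for the smallest-integer solution (first nonzero entry positive) gives (1, 1, -1).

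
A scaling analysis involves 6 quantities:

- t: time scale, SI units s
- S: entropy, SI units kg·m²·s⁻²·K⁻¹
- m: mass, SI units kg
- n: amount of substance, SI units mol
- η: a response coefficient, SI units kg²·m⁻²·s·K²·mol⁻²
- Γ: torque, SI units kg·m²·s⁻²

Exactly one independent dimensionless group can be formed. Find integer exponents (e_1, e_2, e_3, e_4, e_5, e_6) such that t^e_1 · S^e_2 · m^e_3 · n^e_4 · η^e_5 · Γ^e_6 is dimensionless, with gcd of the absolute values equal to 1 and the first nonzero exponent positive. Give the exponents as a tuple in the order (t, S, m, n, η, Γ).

(1, 2, -3, 2, 1, -1)

M: e_1·(0) + e_2·(1) + e_3·(1) + e_4·(0) + e_5·(2) + e_6·(1) = 0
L: e_1·(0) + e_2·(2) + e_3·(0) + e_4·(0) + e_5·(-2) + e_6·(2) = 0
T: e_1·(1) + e_2·(-2) + e_3·(0) + e_4·(0) + e_5·(1) + e_6·(-2) = 0
Θ: e_1·(0) + e_2·(-1) + e_3·(0) + e_4·(0) + e_5·(2) + e_6·(0) = 0
N: e_1·(0) + e_2·(0) + e_3·(0) + e_4·(1) + e_5·(-2) + e_6·(0) = 0
Solving this homogeneous linear system for the smallest-integer solution (first nonzero entry positive) gives (1, 2, -3, 2, 1, -1).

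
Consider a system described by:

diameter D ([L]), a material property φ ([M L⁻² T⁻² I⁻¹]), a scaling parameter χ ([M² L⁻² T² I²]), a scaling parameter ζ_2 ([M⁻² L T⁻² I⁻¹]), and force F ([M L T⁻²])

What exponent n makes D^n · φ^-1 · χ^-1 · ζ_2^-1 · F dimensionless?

Balance the L exponent: (1)·n from D, plus −(-2) − (-2) − (1) + (1) = 4 from the rest, must sum to zero.
n + 4 = 0, so n = -4.

-4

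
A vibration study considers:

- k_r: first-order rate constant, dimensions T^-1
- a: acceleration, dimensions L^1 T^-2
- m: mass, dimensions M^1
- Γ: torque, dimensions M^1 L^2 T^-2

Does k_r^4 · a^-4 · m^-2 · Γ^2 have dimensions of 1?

yes

Sum the exponent of each base dimension across the product:
  M: 4·[k_r]_M − 4·[a]_M − 2·[m]_M + 2·[Γ]_M = 4·(0) − 4·(0) − 2·(1) + 2·(1) = 0
  L: 4·[k_r]_L − 4·[a]_L − 2·[m]_L + 2·[Γ]_L = 4·(0) − 4·(1) − 2·(0) + 2·(2) = 0
  T: 4·[k_r]_T − 4·[a]_T − 2·[m]_T + 2·[Γ]_T = 4·(-1) − 4·(-2) − 2·(0) + 2·(-2) = 0
All base exponents vanish — dimensionless.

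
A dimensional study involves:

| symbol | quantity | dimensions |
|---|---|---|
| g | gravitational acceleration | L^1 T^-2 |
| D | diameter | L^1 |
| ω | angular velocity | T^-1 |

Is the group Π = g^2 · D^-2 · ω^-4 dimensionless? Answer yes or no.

yes

Sum the exponent of each base dimension across the product:
  L: 2·[g]_L − 2·[D]_L − 4·[ω]_L = 2·(1) − 2·(1) − 4·(0) = 0
  T: 2·[g]_T − 2·[D]_T − 4·[ω]_T = 2·(-2) − 2·(0) − 4·(-1) = 0
All base exponents vanish — dimensionless.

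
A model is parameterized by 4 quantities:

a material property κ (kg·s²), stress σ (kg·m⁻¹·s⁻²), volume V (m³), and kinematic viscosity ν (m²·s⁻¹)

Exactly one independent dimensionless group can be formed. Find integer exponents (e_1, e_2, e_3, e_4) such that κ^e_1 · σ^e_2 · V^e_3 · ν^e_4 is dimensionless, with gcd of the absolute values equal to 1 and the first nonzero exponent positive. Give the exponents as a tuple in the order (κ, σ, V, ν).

(1, -1, -3, 4)

M: e_1·(1) + e_2·(1) + e_3·(0) + e_4·(0) = 0
L: e_1·(0) + e_2·(-1) + e_3·(3) + e_4·(2) = 0
T: e_1·(2) + e_2·(-2) + e_3·(0) + e_4·(-1) = 0
Solving this homogeneous linear system for the smallest-integer solution (first nonzero entry positive) gives (1, -1, -3, 4).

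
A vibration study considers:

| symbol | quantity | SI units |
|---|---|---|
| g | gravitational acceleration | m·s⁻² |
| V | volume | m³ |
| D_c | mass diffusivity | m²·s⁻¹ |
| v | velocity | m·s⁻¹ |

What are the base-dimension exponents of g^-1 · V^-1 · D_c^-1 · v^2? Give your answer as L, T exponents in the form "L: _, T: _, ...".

L: -4, T: 1

Collect each base-dimension exponent across the product:
  L: −(1) − (3) − (2) + 2·(1) = -4
  T: −(-2) − (0) − (-1) + 2·(-1) = 1
So the dimensions are [L⁻⁴ T].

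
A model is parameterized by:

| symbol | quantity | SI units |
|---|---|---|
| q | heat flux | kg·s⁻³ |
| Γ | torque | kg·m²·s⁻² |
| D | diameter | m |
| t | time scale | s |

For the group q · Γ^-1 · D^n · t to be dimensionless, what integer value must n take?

Balance the L exponent: (1)·n from D, plus (0) − (2) + (0) = -2 from the rest, must sum to zero.
n − 2 = 0, so n = 2.

2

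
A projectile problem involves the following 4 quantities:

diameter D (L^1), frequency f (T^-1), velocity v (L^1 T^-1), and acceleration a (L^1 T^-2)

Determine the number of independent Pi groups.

There are 4 variables and 2 base dimensions (L, T).
The dimension matrix has rank 2.
Independent dimensionless groups: 4 − 2 = 2.

2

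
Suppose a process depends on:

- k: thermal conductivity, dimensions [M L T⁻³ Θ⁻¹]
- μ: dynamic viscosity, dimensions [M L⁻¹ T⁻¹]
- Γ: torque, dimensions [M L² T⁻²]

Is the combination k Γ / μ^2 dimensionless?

Sum the exponent of each base dimension across the product:
  M: [k]_M − 2·[μ]_M + [Γ]_M = (1) − 2·(1) + (1) = 0
  L: [k]_L − 2·[μ]_L + [Γ]_L = (1) − 2·(-1) + (2) = 5
  T: [k]_T − 2·[μ]_T + [Γ]_T = (-3) − 2·(-1) + (-2) = -3
  Θ: [k]_Θ − 2·[μ]_Θ + [Γ]_Θ = (-1) − 2·(0) + (0) = -1
Net dimensions [L⁵ T⁻³ Θ⁻¹] ≠ [1] — not dimensionless.

no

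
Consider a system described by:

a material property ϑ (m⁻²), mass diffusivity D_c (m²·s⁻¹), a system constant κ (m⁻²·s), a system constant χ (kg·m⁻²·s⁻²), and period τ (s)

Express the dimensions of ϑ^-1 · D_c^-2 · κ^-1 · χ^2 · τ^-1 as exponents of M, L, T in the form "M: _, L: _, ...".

M: 2, L: -4, T: -4

Collect each base-dimension exponent across the product:
  M: −(0) − 2·(0) − (0) + 2·(1) − (0) = 2
  L: −(-2) − 2·(2) − (-2) + 2·(-2) − (0) = -4
  T: −(0) − 2·(-1) − (1) + 2·(-2) − (1) = -4
So the dimensions are [M² L⁻⁴ T⁻⁴].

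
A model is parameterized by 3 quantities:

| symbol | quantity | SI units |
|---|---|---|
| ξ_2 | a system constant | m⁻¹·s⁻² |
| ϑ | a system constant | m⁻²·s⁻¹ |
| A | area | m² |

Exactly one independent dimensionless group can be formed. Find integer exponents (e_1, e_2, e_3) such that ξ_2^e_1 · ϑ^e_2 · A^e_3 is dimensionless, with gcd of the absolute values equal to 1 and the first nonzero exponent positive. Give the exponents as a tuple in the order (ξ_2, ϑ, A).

(2, -4, -3)

L: e_1·(-1) + e_2·(-2) + e_3·(2) = 0
T: e_1·(-2) + e_2·(-1) + e_3·(0) = 0
Solving this homogeneous linear system for the smallest-integer solution (first nonzero entry positive) gives (2, -4, -3).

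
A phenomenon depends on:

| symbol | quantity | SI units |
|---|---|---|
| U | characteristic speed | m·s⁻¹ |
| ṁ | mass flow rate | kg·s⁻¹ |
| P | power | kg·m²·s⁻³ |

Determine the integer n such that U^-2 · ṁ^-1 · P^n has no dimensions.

Balance the M exponent: (1)·n from P, plus −2·(0) − (1) = -1 from the rest, must sum to zero.
n − 1 = 0, so n = 1.

1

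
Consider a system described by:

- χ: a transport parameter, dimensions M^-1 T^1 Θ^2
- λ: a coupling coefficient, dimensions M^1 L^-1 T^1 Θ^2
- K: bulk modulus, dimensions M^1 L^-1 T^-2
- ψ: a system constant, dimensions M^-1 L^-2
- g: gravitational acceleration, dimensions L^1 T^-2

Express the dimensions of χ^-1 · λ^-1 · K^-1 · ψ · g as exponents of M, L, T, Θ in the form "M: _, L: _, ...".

Collect each base-dimension exponent across the product:
  M: −(-1) − (1) − (1) + (-1) + (0) = -2
  L: −(0) − (-1) − (-1) + (-2) + (1) = 1
  T: −(1) − (1) − (-2) + (0) + (-2) = -2
  Θ: −(2) − (2) − (0) + (0) + (0) = -4
So the dimensions are [M⁻² L T⁻² Θ⁻⁴].

M: -2, L: 1, T: -2, Θ: -4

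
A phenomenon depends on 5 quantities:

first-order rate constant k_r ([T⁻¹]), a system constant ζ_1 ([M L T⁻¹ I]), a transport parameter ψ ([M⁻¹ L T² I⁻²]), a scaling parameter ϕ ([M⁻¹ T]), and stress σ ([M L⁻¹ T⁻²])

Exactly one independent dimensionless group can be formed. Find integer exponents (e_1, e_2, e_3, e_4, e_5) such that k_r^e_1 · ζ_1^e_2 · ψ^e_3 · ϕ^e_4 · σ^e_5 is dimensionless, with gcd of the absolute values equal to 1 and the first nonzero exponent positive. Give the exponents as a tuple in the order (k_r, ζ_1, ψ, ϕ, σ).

M: e_1·(0) + e_2·(1) + e_3·(-1) + e_4·(-1) + e_5·(1) = 0
L: e_1·(0) + e_2·(1) + e_3·(1) + e_4·(0) + e_5·(-1) = 0
T: e_1·(-1) + e_2·(-1) + e_3·(2) + e_4·(1) + e_5·(-2) = 0
I: e_1·(0) + e_2·(1) + e_3·(-2) + e_4·(0) + e_5·(0) = 0
Solving this homogeneous linear system for the smallest-integer solution (first nonzero entry positive) gives (2, -2, -1, -4, -3).

(2, -2, -1, -4, -3)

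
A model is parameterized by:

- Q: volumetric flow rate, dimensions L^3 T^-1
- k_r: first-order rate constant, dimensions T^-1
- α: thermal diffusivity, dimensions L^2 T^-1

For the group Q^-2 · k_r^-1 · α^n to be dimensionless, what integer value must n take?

Balance the L exponent: (2)·n from α, plus −2·(3) − (0) = -6 from the rest, must sum to zero.
2n − 6 = 0, so n = 3.

3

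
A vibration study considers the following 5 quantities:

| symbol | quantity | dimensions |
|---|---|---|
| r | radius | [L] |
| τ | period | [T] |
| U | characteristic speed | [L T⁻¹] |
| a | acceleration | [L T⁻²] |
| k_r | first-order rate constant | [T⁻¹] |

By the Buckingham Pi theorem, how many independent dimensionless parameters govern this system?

3

There are 5 variables and 2 base dimensions (L, T).
The dimension matrix has rank 2.
Independent dimensionless groups: 5 − 2 = 3.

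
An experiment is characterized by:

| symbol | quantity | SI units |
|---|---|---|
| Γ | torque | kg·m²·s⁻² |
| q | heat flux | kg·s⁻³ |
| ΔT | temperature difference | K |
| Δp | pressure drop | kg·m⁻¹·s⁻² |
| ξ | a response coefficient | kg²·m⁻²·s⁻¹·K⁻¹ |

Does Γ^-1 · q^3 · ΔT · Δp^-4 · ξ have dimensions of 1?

Sum the exponent of each base dimension across the product:
  M: −[Γ]_M + 3·[q]_M + [ΔT]_M − 4·[Δp]_M + [ξ]_M = −(1) + 3·(1) + (0) − 4·(1) + (2) = 0
  L: −[Γ]_L + 3·[q]_L + [ΔT]_L − 4·[Δp]_L + [ξ]_L = −(2) + 3·(0) + (0) − 4·(-1) + (-2) = 0
  T: −[Γ]_T + 3·[q]_T + [ΔT]_T − 4·[Δp]_T + [ξ]_T = −(-2) + 3·(-3) + (0) − 4·(-2) + (-1) = 0
  Θ: −[Γ]_Θ + 3·[q]_Θ + [ΔT]_Θ − 4·[Δp]_Θ + [ξ]_Θ = −(0) + 3·(0) + (1) − 4·(0) + (-1) = 0
All base exponents vanish — dimensionless.

yes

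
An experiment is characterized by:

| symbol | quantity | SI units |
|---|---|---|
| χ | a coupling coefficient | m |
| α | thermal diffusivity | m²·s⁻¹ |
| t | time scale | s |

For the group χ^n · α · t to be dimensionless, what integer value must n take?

Balance the L exponent: (1)·n from χ, plus (2) + (0) = 2 from the rest, must sum to zero.
n + 2 = 0, so n = -2.

-2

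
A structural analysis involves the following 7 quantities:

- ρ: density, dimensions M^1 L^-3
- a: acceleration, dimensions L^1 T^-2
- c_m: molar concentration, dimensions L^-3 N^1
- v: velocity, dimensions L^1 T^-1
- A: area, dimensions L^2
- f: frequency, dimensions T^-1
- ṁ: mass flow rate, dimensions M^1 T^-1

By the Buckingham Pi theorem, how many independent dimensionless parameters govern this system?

There are 7 variables and 4 base dimensions (M, L, T, N).
The dimension matrix has rank 4.
Independent dimensionless groups: 7 − 4 = 3.

3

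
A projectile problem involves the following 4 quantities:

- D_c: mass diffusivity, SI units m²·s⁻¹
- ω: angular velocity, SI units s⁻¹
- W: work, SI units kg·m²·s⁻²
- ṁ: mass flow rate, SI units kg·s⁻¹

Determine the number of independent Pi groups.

There are 4 variables and 3 base dimensions (M, L, T).
The dimension matrix has rank 3.
Independent dimensionless groups: 4 − 3 = 1.

1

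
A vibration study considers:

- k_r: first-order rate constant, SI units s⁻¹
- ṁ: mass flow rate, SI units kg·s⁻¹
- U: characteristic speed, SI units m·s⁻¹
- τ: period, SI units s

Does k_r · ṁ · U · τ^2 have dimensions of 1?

Sum the exponent of each base dimension across the product:
  M: [k_r]_M + [ṁ]_M + [U]_M + 2·[τ]_M = (0) + (1) + (0) + 2·(0) = 1
  L: [k_r]_L + [ṁ]_L + [U]_L + 2·[τ]_L = (0) + (0) + (1) + 2·(0) = 1
  T: [k_r]_T + [ṁ]_T + [U]_T + 2·[τ]_T = (-1) + (-1) + (-1) + 2·(1) = -1
Net dimensions [M L T⁻¹] ≠ [1] — not dimensionless.

no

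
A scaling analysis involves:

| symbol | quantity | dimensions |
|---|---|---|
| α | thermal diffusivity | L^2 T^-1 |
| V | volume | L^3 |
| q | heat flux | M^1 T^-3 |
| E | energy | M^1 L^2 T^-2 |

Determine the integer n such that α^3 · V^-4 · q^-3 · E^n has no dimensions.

Balance the M exponent: (1)·n from E, plus 3·(0) − 4·(0) − 3·(1) = -3 from the rest, must sum to zero.
n − 3 = 0, so n = 3.

3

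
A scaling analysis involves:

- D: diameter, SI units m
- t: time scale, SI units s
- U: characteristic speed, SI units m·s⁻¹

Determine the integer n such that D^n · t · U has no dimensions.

Balance the L exponent: (1)·n from D, plus (0) + (1) = 1 from the rest, must sum to zero.
n + 1 = 0, so n = -1.

-1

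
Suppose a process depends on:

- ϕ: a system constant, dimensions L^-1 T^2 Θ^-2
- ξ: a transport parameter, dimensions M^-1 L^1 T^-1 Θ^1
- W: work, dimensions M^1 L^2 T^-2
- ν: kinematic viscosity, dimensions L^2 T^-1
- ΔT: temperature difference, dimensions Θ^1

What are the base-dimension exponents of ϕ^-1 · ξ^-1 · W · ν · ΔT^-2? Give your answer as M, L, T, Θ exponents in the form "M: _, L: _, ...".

M: 2, L: 4, T: -4, Θ: -1

Collect each base-dimension exponent across the product:
  M: −(0) − (-1) + (1) + (0) − 2·(0) = 2
  L: −(-1) − (1) + (2) + (2) − 2·(0) = 4
  T: −(2) − (-1) + (-2) + (-1) − 2·(0) = -4
  Θ: −(-2) − (1) + (0) + (0) − 2·(1) = -1
So the dimensions are [M² L⁴ T⁻⁴ Θ⁻¹].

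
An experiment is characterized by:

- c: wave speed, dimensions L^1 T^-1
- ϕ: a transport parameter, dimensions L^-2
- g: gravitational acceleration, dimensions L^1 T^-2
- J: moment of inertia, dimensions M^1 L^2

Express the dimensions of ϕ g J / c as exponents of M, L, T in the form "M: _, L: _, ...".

M: 1, L: 0, T: -1

Collect each base-dimension exponent across the product:
  M: −(0) + (0) + (0) + (1) = 1
  L: −(1) + (-2) + (1) + (2) = 0
  T: −(-1) + (0) + (-2) + (0) = -1
So the dimensions are [M T⁻¹].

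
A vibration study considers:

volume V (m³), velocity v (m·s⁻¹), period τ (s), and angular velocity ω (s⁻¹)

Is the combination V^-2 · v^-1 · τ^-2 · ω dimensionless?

no

Sum the exponent of each base dimension across the product:
  L: −2·[V]_L − [v]_L − 2·[τ]_L + [ω]_L = −2·(3) − (1) − 2·(0) + (0) = -7
  T: −2·[V]_T − [v]_T − 2·[τ]_T + [ω]_T = −2·(0) − (-1) − 2·(1) + (-1) = -2
Net dimensions [L⁻⁷ T⁻²] ≠ [1] — not dimensionless.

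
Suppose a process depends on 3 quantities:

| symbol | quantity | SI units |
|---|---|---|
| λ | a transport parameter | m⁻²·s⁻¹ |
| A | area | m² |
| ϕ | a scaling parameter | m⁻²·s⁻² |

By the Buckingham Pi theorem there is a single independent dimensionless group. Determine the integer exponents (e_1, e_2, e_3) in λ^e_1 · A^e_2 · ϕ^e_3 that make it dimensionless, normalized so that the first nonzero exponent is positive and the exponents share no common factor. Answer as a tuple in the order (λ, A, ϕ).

(2, 1, -1)

L: e_1·(-2) + e_2·(2) + e_3·(-2) = 0
T: e_1·(-1) + e_2·(0) + e_3·(-2) = 0
Solving this homogeneous linear system for the smallest-integer solution (first nonzero entry positive) gives (2, 1, -1).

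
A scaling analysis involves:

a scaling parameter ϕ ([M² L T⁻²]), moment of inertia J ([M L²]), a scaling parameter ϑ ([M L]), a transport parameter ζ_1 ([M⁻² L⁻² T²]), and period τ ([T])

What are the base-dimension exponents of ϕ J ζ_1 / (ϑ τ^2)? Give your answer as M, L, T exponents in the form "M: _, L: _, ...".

M: 0, L: 0, T: -2

Collect each base-dimension exponent across the product:
  M: (2) + (1) − (1) + (-2) − 2·(0) = 0
  L: (1) + (2) − (1) + (-2) − 2·(0) = 0
  T: (-2) + (0) − (0) + (2) − 2·(1) = -2
So the dimensions are [T⁻²].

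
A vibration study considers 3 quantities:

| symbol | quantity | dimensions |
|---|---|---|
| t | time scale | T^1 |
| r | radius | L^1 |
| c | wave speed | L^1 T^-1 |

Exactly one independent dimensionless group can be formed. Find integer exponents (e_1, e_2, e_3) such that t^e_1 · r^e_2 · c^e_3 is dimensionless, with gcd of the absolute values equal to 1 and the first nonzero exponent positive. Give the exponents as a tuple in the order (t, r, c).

(1, -1, 1)

L: e_1·(0) + e_2·(1) + e_3·(1) = 0
T: e_1·(1) + e_2·(0) + e_3·(-1) = 0
Solving this homogeneous linear system for the smallest-integer solution (first nonzero entry positive) gives (1, -1, 1).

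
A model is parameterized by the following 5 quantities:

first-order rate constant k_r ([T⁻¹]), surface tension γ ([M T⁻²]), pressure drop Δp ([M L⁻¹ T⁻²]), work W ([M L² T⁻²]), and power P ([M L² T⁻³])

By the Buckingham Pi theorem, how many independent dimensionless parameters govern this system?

There are 5 variables and 3 base dimensions (M, L, T).
The dimension matrix has rank 3.
Independent dimensionless groups: 5 − 3 = 2.

2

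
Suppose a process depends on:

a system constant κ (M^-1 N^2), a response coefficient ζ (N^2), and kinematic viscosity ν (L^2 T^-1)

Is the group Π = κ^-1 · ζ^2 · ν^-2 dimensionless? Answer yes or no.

Sum the exponent of each base dimension across the product:
  M: −[κ]_M + 2·[ζ]_M − 2·[ν]_M = −(-1) + 2·(0) − 2·(0) = 1
  L: −[κ]_L + 2·[ζ]_L − 2·[ν]_L = −(0) + 2·(0) − 2·(2) = -4
  T: −[κ]_T + 2·[ζ]_T − 2·[ν]_T = −(0) + 2·(0) − 2·(-1) = 2
  N: −[κ]_N + 2·[ζ]_N − 2·[ν]_N = −(2) + 2·(2) − 2·(0) = 2
Net dimensions [M L⁻⁴ T² N²] ≠ [1] — not dimensionless.

no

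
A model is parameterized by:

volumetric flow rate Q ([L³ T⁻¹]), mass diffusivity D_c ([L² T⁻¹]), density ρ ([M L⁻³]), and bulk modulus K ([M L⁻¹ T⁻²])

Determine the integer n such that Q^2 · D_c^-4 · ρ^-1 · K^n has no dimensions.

1

Balance the M exponent: (1)·n from K, plus 2·(0) − 4·(0) − (1) = -1 from the rest, must sum to zero.
n − 1 = 0, so n = 1.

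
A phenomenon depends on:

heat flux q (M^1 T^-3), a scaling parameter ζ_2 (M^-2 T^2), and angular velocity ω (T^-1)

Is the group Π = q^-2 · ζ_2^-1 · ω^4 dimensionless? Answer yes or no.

Sum the exponent of each base dimension across the product:
  M: −2·[q]_M − [ζ_2]_M + 4·[ω]_M = −2·(1) − (-2) + 4·(0) = 0
  L: −2·[q]_L − [ζ_2]_L + 4·[ω]_L = −2·(0) − (0) + 4·(0) = 0
  T: −2·[q]_T − [ζ_2]_T + 4·[ω]_T = −2·(-3) − (2) + 4·(-1) = 0
All base exponents vanish — dimensionless.

yes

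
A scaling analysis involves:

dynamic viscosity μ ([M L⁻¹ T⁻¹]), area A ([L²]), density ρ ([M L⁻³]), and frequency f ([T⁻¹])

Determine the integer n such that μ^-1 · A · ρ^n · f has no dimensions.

Balance the M exponent: (1)·n from ρ, plus −(1) + (0) + (0) = -1 from the rest, must sum to zero.
n − 1 = 0, so n = 1.

1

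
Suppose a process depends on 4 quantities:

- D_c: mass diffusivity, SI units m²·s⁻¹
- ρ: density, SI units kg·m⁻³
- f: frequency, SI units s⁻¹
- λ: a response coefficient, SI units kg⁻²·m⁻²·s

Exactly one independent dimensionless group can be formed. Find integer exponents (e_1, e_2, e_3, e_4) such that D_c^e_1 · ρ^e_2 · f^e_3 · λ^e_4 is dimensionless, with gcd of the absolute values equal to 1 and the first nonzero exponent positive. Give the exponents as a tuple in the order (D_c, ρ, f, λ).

(4, 2, -3, 1)

M: e_1·(0) + e_2·(1) + e_3·(0) + e_4·(-2) = 0
L: e_1·(2) + e_2·(-3) + e_3·(0) + e_4·(-2) = 0
T: e_1·(-1) + e_2·(0) + e_3·(-1) + e_4·(1) = 0
Solving this homogeneous linear system for the smallest-integer solution (first nonzero entry positive) gives (4, 2, -3, 1).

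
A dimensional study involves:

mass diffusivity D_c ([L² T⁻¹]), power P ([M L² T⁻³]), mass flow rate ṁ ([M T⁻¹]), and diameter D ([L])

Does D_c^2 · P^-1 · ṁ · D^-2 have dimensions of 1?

Sum the exponent of each base dimension across the product:
  M: 2·[D_c]_M − [P]_M + [ṁ]_M − 2·[D]_M = 2·(0) − (1) + (1) − 2·(0) = 0
  L: 2·[D_c]_L − [P]_L + [ṁ]_L − 2·[D]_L = 2·(2) − (2) + (0) − 2·(1) = 0
  T: 2·[D_c]_T − [P]_T + [ṁ]_T − 2·[D]_T = 2·(-1) − (-3) + (-1) − 2·(0) = 0
All base exponents vanish — dimensionless.

yes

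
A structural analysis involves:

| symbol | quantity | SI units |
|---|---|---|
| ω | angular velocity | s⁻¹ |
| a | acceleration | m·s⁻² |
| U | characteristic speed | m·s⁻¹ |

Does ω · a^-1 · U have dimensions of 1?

yes

Sum the exponent of each base dimension across the product:
  M: [ω]_M − [a]_M + [U]_M = (0) − (0) + (0) = 0
  L: [ω]_L − [a]_L + [U]_L = (0) − (1) + (1) = 0
  T: [ω]_T − [a]_T + [U]_T = (-1) − (-2) + (-1) = 0
All base exponents vanish — dimensionless.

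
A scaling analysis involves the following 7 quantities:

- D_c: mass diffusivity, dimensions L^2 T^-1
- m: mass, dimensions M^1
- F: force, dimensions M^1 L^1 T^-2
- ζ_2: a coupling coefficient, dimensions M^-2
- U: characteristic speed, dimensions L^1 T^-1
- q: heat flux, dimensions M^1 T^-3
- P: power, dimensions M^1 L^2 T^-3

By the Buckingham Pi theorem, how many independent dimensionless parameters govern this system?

There are 7 variables and 3 base dimensions (M, L, T).
The dimension matrix has rank 3.
Independent dimensionless groups: 7 − 3 = 4.

4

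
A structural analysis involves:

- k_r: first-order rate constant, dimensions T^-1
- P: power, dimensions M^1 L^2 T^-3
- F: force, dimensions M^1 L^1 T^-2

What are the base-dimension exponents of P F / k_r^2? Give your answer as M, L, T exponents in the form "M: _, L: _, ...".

M: 2, L: 3, T: -3

Collect each base-dimension exponent across the product:
  M: −2·(0) + (1) + (1) = 2
  L: −2·(0) + (2) + (1) = 3
  T: −2·(-1) + (-3) + (-2) = -3
So the dimensions are [M² L³ T⁻³].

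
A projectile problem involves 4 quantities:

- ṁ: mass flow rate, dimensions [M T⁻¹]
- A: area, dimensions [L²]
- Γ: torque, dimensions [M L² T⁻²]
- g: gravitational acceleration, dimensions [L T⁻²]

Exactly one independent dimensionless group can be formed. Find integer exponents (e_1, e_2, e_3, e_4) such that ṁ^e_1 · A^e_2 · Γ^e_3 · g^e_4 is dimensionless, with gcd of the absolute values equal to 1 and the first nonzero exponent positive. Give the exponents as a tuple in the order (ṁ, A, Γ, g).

M: e_1·(1) + e_2·(0) + e_3·(1) + e_4·(0) = 0
L: e_1·(0) + e_2·(2) + e_3·(2) + e_4·(1) = 0
T: e_1·(-1) + e_2·(0) + e_3·(-2) + e_4·(-2) = 0
Solving this homogeneous linear system for the smallest-integer solution (first nonzero entry positive) gives (4, 3, -4, 2).

(4, 3, -4, 2)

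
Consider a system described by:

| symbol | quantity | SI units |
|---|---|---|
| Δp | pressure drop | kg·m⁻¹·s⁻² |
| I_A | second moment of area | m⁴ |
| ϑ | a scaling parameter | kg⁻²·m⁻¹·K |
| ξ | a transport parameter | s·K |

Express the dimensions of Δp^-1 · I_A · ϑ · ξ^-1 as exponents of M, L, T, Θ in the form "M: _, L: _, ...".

Collect each base-dimension exponent across the product:
  M: −(1) + (0) + (-2) − (0) = -3
  L: −(-1) + (4) + (-1) − (0) = 4
  T: −(-2) + (0) + (0) − (1) = 1
  Θ: −(0) + (0) + (1) − (1) = 0
So the dimensions are [M⁻³ L⁴ T].

M: -3, L: 4, T: 1, Θ: 0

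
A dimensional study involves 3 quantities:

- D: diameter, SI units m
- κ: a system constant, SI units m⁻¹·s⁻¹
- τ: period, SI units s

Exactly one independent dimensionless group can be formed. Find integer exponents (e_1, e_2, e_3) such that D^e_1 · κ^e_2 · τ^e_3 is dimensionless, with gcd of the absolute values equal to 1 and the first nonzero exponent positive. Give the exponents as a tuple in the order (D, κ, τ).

(1, 1, 1)

L: e_1·(1) + e_2·(-1) + e_3·(0) = 0
T: e_1·(0) + e_2·(-1) + e_3·(1) = 0
Solving this homogeneous linear system for the smallest-integer solution (first nonzero entry positive) gives (1, 1, 1).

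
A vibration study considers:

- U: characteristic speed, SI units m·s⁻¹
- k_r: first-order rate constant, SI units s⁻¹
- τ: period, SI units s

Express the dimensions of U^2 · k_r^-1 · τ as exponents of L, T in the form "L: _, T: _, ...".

Collect each base-dimension exponent across the product:
  L: 2·(1) − (0) + (0) = 2
  T: 2·(-1) − (-1) + (1) = 0
So the dimensions are [L²].

L: 2, T: 0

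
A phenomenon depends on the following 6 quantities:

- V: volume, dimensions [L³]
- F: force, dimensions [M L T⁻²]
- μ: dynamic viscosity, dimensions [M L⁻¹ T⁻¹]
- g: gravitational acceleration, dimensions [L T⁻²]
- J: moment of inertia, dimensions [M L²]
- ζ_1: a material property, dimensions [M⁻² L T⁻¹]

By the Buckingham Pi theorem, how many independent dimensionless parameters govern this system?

There are 6 variables and 3 base dimensions (M, L, T).
The dimension matrix has rank 3.
Independent dimensionless groups: 6 − 3 = 3.

3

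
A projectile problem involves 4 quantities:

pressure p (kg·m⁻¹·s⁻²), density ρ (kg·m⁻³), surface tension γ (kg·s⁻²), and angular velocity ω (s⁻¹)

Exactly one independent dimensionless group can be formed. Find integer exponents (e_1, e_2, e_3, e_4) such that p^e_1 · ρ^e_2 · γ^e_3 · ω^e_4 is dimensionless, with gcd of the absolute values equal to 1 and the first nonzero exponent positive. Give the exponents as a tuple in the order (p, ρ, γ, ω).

M: e_1·(1) + e_2·(1) + e_3·(1) + e_4·(0) = 0
L: e_1·(-1) + e_2·(-3) + e_3·(0) + e_4·(0) = 0
T: e_1·(-2) + e_2·(0) + e_3·(-2) + e_4·(-1) = 0
Solving this homogeneous linear system for the smallest-integer solution (first nonzero entry positive) gives (3, -1, -2, -2).

(3, -1, -2, -2)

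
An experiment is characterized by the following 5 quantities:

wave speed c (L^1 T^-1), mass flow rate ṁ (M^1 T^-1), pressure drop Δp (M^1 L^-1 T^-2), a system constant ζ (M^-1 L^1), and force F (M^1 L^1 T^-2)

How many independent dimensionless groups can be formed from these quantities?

There are 5 variables and 3 base dimensions (M, L, T).
The dimension matrix has rank 3.
Independent dimensionless groups: 5 − 3 = 2.

2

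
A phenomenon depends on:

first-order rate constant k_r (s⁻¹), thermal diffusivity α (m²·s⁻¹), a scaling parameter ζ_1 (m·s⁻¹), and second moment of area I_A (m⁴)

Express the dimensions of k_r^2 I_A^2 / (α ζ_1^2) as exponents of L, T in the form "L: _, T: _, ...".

L: 4, T: 1

Collect each base-dimension exponent across the product:
  L: 2·(0) − (2) − 2·(1) + 2·(4) = 4
  T: 2·(-1) − (-1) − 2·(-1) + 2·(0) = 1
So the dimensions are [L⁴ T].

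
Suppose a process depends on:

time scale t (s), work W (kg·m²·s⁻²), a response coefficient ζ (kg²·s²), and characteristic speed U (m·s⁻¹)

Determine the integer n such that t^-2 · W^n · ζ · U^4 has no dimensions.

-2

Balance the M exponent: (1)·n from W, plus −2·(0) + (2) + 4·(0) = 2 from the rest, must sum to zero.
n + 2 = 0, so n = -2.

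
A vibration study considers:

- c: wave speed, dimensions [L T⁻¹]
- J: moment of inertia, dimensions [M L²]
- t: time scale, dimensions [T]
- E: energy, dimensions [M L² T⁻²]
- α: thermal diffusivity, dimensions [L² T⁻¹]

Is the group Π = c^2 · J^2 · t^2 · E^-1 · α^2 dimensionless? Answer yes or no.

no

Sum the exponent of each base dimension across the product:
  M: 2·[c]_M + 2·[J]_M + 2·[t]_M − [E]_M + 2·[α]_M = 2·(0) + 2·(1) + 2·(0) − (1) + 2·(0) = 1
  L: 2·[c]_L + 2·[J]_L + 2·[t]_L − [E]_L + 2·[α]_L = 2·(1) + 2·(2) + 2·(0) − (2) + 2·(2) = 8
  T: 2·[c]_T + 2·[J]_T + 2·[t]_T − [E]_T + 2·[α]_T = 2·(-1) + 2·(0) + 2·(1) − (-2) + 2·(-1) = 0
Net dimensions [M L⁸] ≠ [1] — not dimensionless.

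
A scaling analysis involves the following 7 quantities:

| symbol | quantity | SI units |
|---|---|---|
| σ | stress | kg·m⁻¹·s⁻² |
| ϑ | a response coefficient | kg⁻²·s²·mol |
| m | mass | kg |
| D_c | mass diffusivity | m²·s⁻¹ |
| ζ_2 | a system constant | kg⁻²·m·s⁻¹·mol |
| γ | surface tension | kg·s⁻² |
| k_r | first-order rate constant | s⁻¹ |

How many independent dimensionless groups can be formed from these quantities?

3

There are 7 variables and 4 base dimensions (M, L, T, N).
The dimension matrix has rank 4.
Independent dimensionless groups: 7 − 4 = 3.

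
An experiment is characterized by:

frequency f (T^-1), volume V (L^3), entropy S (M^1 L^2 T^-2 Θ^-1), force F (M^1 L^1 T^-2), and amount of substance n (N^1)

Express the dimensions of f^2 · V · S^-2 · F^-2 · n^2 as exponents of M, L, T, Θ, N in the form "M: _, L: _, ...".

M: -4, L: -3, T: 6, Θ: 2, N: 2

Collect each base-dimension exponent across the product:
  M: 2·(0) + (0) − 2·(1) − 2·(1) + 2·(0) = -4
  L: 2·(0) + (3) − 2·(2) − 2·(1) + 2·(0) = -3
  T: 2·(-1) + (0) − 2·(-2) − 2·(-2) + 2·(0) = 6
  Θ: 2·(0) + (0) − 2·(-1) − 2·(0) + 2·(0) = 2
  N: 2·(0) + (0) − 2·(0) − 2·(0) + 2·(1) = 2
So the dimensions are [M⁻⁴ L⁻³ T⁶ Θ² N²].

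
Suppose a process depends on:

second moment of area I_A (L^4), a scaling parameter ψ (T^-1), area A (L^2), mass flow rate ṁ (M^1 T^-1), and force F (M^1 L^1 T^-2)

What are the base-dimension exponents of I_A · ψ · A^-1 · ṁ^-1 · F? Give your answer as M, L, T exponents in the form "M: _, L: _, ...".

M: 0, L: 3, T: -2

Collect each base-dimension exponent across the product:
  M: (0) + (0) − (0) − (1) + (1) = 0
  L: (4) + (0) − (2) − (0) + (1) = 3
  T: (0) + (-1) − (0) − (-1) + (-2) = -2
So the dimensions are [L³ T⁻²].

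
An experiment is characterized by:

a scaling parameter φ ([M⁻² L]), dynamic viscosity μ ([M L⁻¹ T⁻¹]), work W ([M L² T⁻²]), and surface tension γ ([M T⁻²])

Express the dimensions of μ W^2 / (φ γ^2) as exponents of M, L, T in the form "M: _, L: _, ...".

Collect each base-dimension exponent across the product:
  M: −(-2) + (1) + 2·(1) − 2·(1) = 3
  L: −(1) + (-1) + 2·(2) − 2·(0) = 2
  T: −(0) + (-1) + 2·(-2) − 2·(-2) = -1
So the dimensions are [M³ L² T⁻¹].

M: 3, L: 2, T: -1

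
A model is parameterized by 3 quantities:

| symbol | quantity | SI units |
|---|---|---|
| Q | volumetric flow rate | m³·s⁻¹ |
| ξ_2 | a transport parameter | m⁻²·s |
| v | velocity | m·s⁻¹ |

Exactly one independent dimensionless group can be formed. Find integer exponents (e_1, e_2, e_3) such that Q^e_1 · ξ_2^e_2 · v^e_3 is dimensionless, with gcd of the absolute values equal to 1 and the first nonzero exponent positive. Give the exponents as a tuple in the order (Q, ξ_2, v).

L: e_1·(3) + e_2·(-2) + e_3·(1) = 0
T: e_1·(-1) + e_2·(1) + e_3·(-1) = 0
Solving this homogeneous linear system for the smallest-integer solution (first nonzero entry positive) gives (1, 2, 1).

(1, 2, 1)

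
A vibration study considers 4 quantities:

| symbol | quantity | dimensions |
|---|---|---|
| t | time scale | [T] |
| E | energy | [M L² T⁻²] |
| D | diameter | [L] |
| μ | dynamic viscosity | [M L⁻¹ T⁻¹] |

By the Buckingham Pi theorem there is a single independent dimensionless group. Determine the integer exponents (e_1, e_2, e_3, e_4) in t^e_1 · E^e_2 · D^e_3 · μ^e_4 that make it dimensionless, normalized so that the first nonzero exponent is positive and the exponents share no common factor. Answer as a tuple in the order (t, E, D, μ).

M: e_1·(0) + e_2·(1) + e_3·(0) + e_4·(1) = 0
L: e_1·(0) + e_2·(2) + e_3·(1) + e_4·(-1) = 0
T: e_1·(1) + e_2·(-2) + e_3·(0) + e_4·(-1) = 0
Solving this homogeneous linear system for the smallest-integer solution (first nonzero entry positive) gives (1, 1, -3, -1).

(1, 1, -3, -1)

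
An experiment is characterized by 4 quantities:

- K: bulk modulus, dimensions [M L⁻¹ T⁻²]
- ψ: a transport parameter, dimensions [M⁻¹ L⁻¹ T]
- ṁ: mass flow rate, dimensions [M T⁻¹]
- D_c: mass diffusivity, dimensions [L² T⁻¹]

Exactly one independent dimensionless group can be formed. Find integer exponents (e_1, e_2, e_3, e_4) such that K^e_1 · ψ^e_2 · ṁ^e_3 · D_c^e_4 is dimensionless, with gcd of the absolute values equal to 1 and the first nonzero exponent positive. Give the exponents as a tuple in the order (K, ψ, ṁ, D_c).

M: e_1·(1) + e_2·(-1) + e_3·(1) + e_4·(0) = 0
L: e_1·(-1) + e_2·(-1) + e_3·(0) + e_4·(2) = 0
T: e_1·(-2) + e_2·(1) + e_3·(-1) + e_4·(-1) = 0
Solving this homogeneous linear system for the smallest-integer solution (first nonzero entry positive) gives (1, -3, -4, -1).

(1, -3, -4, -1)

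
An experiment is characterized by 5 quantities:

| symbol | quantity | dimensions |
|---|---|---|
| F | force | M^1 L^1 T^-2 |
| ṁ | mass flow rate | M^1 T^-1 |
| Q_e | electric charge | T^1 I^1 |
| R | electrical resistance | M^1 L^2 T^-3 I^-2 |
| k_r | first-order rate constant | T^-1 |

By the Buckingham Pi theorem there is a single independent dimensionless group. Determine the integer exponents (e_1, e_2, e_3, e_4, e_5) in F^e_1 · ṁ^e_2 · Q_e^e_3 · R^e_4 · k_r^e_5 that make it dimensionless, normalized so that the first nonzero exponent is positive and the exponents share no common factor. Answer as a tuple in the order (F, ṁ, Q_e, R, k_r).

M: e_1·(1) + e_2·(1) + e_3·(0) + e_4·(1) + e_5·(0) = 0
L: e_1·(1) + e_2·(0) + e_3·(0) + e_4·(2) + e_5·(0) = 0
T: e_1·(-2) + e_2·(-1) + e_3·(1) + e_4·(-3) + e_5·(-1) = 0
I: e_1·(0) + e_2·(0) + e_3·(1) + e_4·(-2) + e_5·(0) = 0
Solving this homogeneous linear system for the smallest-integer solution (first nonzero entry positive) gives (2, -1, -2, -1, -2).

(2, -1, -2, -1, -2)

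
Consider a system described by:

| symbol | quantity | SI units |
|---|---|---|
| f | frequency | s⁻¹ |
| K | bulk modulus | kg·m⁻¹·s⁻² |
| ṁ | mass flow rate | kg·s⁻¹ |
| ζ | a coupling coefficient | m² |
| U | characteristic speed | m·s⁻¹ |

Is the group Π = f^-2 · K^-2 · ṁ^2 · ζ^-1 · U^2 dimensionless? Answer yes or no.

Sum the exponent of each base dimension across the product:
  M: −2·[f]_M − 2·[K]_M + 2·[ṁ]_M − [ζ]_M + 2·[U]_M = −2·(0) − 2·(1) + 2·(1) − (0) + 2·(0) = 0
  L: −2·[f]_L − 2·[K]_L + 2·[ṁ]_L − [ζ]_L + 2·[U]_L = −2·(0) − 2·(-1) + 2·(0) − (2) + 2·(1) = 2
  T: −2·[f]_T − 2·[K]_T + 2·[ṁ]_T − [ζ]_T + 2·[U]_T = −2·(-1) − 2·(-2) + 2·(-1) − (0) + 2·(-1) = 2
Net dimensions [L² T²] ≠ [1] — not dimensionless.

no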